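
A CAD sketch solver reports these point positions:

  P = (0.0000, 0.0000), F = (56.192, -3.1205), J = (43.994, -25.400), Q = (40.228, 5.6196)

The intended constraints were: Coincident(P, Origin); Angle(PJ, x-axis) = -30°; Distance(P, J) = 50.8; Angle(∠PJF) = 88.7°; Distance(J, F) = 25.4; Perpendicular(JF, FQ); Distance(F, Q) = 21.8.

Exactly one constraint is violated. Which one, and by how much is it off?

Distance(F, Q) = 21.8 — off by 3.60.

P = (0.00, 0.00) ✓; PJ at -30.00° ✓; |PJ| = 50.80 ✓; ∠PJF = 88.70° ✓; |JF| = 25.40 ✓; ∠(JF, FQ) = 90.00° ✓; |FQ| = 18.20 ✗.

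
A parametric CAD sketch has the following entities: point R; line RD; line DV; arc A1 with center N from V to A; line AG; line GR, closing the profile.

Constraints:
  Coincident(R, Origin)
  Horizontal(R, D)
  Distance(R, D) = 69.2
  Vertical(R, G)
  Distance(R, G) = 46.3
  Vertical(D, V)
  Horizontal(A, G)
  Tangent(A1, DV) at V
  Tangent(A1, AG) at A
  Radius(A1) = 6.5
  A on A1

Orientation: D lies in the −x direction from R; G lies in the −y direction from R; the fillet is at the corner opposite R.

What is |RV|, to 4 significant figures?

79.83

The virtual corner opposite R is at (-69.20, -46.30). A1 meets DV tangentially, so NV is at right angles to DV and tangency of A1 to AG means the radius NA is perpendicular to AG, with radius 6.5, so the center N sits 6.5 in from both sides at N = (-62.70, -39.80). That places the tangent points at V = (-69.20, -39.80) on DV and A = (-62.70, -46.30) on AG. Then |RV| = |V − R| = 79.83.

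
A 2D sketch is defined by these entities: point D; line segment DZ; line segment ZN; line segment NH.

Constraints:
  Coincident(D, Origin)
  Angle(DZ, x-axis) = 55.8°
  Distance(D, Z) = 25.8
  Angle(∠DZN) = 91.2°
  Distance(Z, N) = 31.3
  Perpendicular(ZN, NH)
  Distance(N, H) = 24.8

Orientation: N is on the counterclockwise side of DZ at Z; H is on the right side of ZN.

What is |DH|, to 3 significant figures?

59.8

D is at the origin; DZ runs at 55.8° with length 25.8, so Z = 25.8·(cos 55.8°, sin 55.8°) = (14.5, 21.3). ∠DZN = 91.2°, so ZN runs at 55.8° + (180° − 91.2°) = 145° from the x-axis; with |ZN| = 31.3, N = Z + 31.3·(cos 145°, sin 145°) = (-11.0, 39.5). ZN is perpendicular to NH; with |NH| = 24.8 on the right of ZN, H = N + 24.8·(0.579, 0.815) = (3.35, 59.7). Then |DH| = |H − D| = 59.8.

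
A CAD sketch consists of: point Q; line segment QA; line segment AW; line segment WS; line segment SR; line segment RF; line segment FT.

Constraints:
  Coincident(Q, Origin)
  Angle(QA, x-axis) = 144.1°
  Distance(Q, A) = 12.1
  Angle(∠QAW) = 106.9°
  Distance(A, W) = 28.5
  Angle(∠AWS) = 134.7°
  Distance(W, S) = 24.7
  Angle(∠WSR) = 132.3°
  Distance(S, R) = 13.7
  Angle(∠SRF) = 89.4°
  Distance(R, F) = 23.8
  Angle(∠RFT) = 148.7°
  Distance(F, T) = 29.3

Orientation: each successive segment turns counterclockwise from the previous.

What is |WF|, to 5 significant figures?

30.578

∠WSR = 132.3° gives SR at -49.800° from the x-axis; with |SR| = 13.7, R = (-26.884, -45.089). ∠SRF = 89.4° gives RF at 40.800° from the x-axis; with |RF| = 23.8, F = (-8.8674, -29.537). Then |WF| = |F − W| = 30.578.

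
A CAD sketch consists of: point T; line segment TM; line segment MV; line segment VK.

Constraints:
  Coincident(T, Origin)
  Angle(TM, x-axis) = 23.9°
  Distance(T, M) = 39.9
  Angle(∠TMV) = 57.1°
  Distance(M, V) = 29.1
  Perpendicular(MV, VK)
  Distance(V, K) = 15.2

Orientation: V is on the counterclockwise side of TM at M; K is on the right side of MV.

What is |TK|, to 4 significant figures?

49.26

T is at the origin; TM runs at 23.9° with length 39.9, so M = 39.9·(cos 23.9°, sin 23.9°) = (36.48, 16.17). ∠TMV = 57.1°, so MV runs at 23.9° + (180° − 57.1°) = 146.8° from the x-axis; with |MV| = 29.1, V = M + 29.1·(cos 146.8°, sin 146.8°) = (12.13, 32.10). MV is perpendicular to VK; with |VK| = 15.2 on the right of MV, K = V + 15.2·(0.5476, 0.8368) = (20.45, 44.82). Then |TK| = |K − T| = 49.26.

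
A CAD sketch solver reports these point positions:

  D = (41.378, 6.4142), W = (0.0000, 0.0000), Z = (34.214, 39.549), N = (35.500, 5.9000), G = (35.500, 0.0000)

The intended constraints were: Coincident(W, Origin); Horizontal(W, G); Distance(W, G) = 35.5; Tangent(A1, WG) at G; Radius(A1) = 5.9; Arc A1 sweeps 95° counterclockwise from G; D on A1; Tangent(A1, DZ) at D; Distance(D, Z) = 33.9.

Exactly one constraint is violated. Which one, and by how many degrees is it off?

Tangent(A1, DZ) at D — off by 7.20°.

W = (0.00, 0.00) ✓; W.y = 0.00, G.y = 0.00 ✓; |WG| = 35.50 ✓; ∠(NG, GW) = 90.00° ✓; |NG| = 5.900 ✓; bearing(N→D) − bearing(N→G) = 95.00° ✓; |ND| = 5.900 ✓; ∠(ND, DZ) = 82.80° ✗; |DZ| = 33.90 ✓.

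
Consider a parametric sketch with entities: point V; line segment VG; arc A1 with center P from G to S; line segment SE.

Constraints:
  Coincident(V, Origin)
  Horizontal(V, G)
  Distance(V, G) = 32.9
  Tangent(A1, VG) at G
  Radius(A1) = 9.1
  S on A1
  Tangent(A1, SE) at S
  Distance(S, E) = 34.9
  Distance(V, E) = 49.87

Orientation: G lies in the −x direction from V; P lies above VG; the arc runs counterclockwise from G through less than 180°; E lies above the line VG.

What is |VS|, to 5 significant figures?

25.460

V is at the origin; VG is horizontal with |VG| = 32.9 and G on the −x side, so G = (-32.900, 0.0000). Since A1 is tangent to VG there, PG ⟂ VG, so P = G + (0, 9.1) = (-32.900, 9.1000). Since PS ⟂ SE (tangency), |PE| = √(9.1² + 34.9²) = 36.067 regardless of where S sits on A1. So E lies on both circle(V, 49.87) and circle(P, 36.067); the above-VG intersection is E = (-23.582, 43.942). S is the foot of the tangent from E: S = (-23.800, 9.0430).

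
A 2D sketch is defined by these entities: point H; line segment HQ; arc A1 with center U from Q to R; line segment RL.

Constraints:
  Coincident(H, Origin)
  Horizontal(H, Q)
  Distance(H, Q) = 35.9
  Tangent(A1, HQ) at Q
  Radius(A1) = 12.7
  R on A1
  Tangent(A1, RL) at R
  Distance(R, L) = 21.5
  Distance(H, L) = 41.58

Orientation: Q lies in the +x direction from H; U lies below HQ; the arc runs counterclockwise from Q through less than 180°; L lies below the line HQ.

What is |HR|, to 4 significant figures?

26.52

H is at the origin; HQ is horizontal with |HQ| = 35.9 and Q on the +x side, so Q = (35.90, 0.000). Since A1 is tangent to HQ there, UQ ⟂ HQ, so U = Q + (0, -12.7) = (35.90, -12.70). Since UR ⟂ RL (tangency), |UL| = √(12.7² + 21.5²) = 24.97 regardless of where R sits on A1. So L lies on both circle(H, 41.58) and circle(U, 24.97); the below-HQ intersection is L = (23.44, -34.34). R is the foot of the tangent from L: R = (23.20, -12.84).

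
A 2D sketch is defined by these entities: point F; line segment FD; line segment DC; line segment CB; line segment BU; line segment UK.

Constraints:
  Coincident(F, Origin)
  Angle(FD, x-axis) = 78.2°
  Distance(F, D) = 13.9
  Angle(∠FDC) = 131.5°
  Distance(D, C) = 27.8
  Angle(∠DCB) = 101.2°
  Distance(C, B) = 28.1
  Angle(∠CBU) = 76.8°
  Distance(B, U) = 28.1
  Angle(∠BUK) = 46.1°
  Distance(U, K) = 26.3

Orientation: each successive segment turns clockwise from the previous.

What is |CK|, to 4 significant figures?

9.086

∠CBU = 76.8° gives BU at -152.3° from the x-axis; with |BU| = 28.1, U = (20.51, -6.922). ∠BUK = 46.1° gives UK at 73.80° from the x-axis; with |UK| = 26.3, K = (27.85, 18.33). Then |CK| = |K − C| = 9.086.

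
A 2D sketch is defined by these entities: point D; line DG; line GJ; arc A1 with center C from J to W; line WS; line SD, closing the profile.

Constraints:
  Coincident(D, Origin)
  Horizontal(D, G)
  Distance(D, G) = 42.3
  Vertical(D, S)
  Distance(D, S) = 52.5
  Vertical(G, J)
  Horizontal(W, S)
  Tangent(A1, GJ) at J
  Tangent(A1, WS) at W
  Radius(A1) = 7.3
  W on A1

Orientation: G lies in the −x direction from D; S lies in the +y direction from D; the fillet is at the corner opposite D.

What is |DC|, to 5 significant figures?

57.167

D is at the origin; D and G share the same y with |DG| = 42.3 and G on the −x side, so G = (-42.300, 0.0000). D and S share the same x with |DS| = 52.5 and S on the +y side, so S = (0.0000, 52.500). The virtual corner opposite D is at (-42.300, 52.500). The tangent condition forces CJ to be normal to GJ and tangency of A1 to WS means the radius CW is perpendicular to WS, with radius 7.3, so the center C sits 7.3 in from both sides at C = (-35.000, 45.200). Then |DC| = |C − D| = 57.167.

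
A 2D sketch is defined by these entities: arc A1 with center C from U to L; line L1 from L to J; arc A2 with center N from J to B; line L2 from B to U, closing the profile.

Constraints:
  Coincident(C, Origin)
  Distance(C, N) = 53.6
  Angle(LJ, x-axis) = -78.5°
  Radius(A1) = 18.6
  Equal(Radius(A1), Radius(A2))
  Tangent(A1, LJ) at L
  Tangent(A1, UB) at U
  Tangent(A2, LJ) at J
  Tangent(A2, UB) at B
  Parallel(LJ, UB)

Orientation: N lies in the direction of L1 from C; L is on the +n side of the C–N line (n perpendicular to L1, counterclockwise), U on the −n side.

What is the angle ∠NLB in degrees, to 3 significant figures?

15.6°

The slot axis is L1's direction at -78.5°, so u = (cos -78.5°, sin -78.5°) = (0.199, -0.980) and n = (−sin -78.5°, cos -78.5°) = (0.980, 0.199). C is at the origin and N lies 53.6 along u from C, so N = 53.6·u = (10.7, -52.5). Tangency of A1 to both parallel lines with radius 18.6 puts L and U at C ± 18.6·n: L = (18.2, 3.71), U = (-18.2, -3.71). Equal radii place J and B the same way about N: J = N + 18.6·n = (28.9, -48.8), B = N − 18.6·n = (-7.54, -56.2). Then cos ∠NLB = LN·LB / (|LN||LB|), giving 15.6°.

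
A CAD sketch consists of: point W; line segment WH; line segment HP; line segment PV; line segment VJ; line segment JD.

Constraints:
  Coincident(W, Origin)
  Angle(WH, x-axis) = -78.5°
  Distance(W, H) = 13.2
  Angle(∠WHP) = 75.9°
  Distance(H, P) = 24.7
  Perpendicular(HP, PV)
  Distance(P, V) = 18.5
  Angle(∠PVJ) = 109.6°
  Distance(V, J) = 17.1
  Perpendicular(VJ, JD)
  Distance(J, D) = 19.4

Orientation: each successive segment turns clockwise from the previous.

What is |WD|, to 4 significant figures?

6.935

W is at the origin; WH runs at -78.5° with length 13.2, so H = (2.632, -12.94). ∠WHP = 75.9° gives HP at 177.4° from the x-axis; with |HP| = 24.7, P = (-22.04, -11.81). HP is perpendicular to PV, so PV runs at 87.40°; with |PV| = 18.5, V = (-21.20, 6.666). ∠PVJ = 109.6° gives VJ at 17.00° from the x-axis; with |VJ| = 17.1, J = (-4.851, 11.67). VJ is perpendicular to JD, so JD runs at -73.00°; with |JD| = 19.4, D = (0.8211, -6.886). Then |WD| = |D − W| = 6.935.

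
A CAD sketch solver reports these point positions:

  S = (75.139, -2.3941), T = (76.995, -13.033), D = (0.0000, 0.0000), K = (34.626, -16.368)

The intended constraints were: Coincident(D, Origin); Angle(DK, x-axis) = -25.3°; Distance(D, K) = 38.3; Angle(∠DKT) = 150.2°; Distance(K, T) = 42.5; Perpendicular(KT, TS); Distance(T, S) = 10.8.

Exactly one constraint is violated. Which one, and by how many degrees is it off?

Perpendicular(KT, TS) — off by 5.40°.

D = (0.00, 0.00) ✓; DK at -25.30° ✓; |DK| = 38.30 ✓; ∠DKT = 150.2° ✓; |KT| = 42.50 ✓; ∠(KT, TS) = 95.40° ✗; |TS| = 10.80 ✓.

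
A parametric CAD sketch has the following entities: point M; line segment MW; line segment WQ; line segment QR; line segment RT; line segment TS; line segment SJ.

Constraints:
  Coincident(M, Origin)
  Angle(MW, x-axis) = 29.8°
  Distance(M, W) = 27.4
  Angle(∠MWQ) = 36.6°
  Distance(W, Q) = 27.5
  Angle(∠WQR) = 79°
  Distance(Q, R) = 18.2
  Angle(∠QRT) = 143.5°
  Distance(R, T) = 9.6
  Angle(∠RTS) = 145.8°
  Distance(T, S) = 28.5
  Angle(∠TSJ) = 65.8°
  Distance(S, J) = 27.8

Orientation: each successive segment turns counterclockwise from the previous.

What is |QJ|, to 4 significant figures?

31.18

M is at the origin; MW runs at 29.8° with length 27.4, so W = (23.78, 13.62). ∠MWQ = 36.6° gives WQ at 173.2° from the x-axis; with |WQ| = 27.5, Q = (-3.530, 16.87). ∠WQR = 79.0° gives QR at -85.80° from the x-axis; with |QR| = 18.2, R = (-2.197, -1.278). ∠QRT = 143.5° gives RT at -49.30° from the x-axis; with |RT| = 9.6, T = (4.063, -8.556). ∠RTS = 145.8° gives TS at -15.10° from the x-axis; with |TS| = 28.5, S = (31.58, -15.98). ∠TSJ = 65.8° gives SJ at 99.10° from the x-axis; with |SJ| = 27.8, J = (27.18, 11.47). Then |QJ| = |J − Q| = 31.18.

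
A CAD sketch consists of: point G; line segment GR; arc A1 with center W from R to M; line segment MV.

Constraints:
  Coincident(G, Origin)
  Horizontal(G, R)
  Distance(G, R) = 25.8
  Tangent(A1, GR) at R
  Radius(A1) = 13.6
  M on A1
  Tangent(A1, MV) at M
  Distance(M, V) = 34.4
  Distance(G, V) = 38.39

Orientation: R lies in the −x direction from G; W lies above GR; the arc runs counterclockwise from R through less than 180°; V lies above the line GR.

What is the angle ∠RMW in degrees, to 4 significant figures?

58.21°

Checks: |WM| = 13.60 ✓; ∠(WM, MV) = 90.00° ✓; |MV| = 34.40 ✓; |GV| = 38.39 ✓.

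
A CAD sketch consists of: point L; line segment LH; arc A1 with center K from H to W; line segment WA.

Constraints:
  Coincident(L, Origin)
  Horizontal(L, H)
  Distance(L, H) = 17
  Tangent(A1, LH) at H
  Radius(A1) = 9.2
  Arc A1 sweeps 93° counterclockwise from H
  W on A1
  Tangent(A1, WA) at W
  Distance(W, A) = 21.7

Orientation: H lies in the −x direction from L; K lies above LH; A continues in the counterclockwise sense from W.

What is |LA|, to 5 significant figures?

32.604

On A1, H sits at bearing -90° from K; a 93° counterclockwise sweep puts W at bearing 3°, so W = K + 9.2·(cos 3°, sin 3°) = (-7.8126, 9.6815). Since A1 is tangent to WA there, KW ⟂ WA, so WA runs along (−sin 3°, cos 3°); with |WA| = 21.7, A = (-8.9483, 31.352). Then |LA| = |A − L| = 32.604.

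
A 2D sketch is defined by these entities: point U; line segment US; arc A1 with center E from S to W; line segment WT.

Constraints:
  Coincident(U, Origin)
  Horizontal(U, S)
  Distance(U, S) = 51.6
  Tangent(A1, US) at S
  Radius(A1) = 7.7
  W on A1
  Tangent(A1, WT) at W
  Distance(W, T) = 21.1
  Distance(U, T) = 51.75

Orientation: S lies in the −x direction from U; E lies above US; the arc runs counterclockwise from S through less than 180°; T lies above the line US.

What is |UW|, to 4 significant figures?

44.53

U is at the origin; U and S share the same y with |US| = 51.6 and S on the −x side, so S = (-51.60, 0.000). A1 meets US tangentially, so ES is at right angles to US, so E = S + (0, 7.7) = (-51.60, 7.700). Since EW ⟂ WT (tangency), |ET| = √(7.7² + 21.1²) = 22.46 regardless of where W sits on A1. So T lies on both circle(U, 51.75) and circle(E, 22.46); the above-US intersection is T = (-43.18, 28.52). W is the foot of the tangent from T: W = (-43.90, 7.436).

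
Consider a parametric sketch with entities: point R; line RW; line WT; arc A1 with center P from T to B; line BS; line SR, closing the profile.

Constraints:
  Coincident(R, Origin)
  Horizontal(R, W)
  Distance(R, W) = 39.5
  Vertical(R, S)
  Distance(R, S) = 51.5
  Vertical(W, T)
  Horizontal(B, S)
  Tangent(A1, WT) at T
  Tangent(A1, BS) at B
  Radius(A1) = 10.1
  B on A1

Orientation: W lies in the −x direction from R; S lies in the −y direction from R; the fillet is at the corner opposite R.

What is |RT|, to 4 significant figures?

57.22

R is at the origin; R and W share the same y with |RW| = 39.5 and W on the −x side, so W = (-39.50, 0.000). R and S share the same x with |RS| = 51.5 and S on the −y side, so S = (0.000, -51.50). The virtual corner opposite R is at (-39.50, -51.50). A1 meets WT tangentially, so PT is at right angles to WT and the tangent condition forces PB to be normal to BS, with radius 10.1, so the center P sits 10.1 in from both sides at P = (-29.40, -41.40). That places the tangent points at T = (-39.50, -41.40) on WT and B = (-29.40, -51.50) on BS. Then |RT| = |T − R| = 57.22.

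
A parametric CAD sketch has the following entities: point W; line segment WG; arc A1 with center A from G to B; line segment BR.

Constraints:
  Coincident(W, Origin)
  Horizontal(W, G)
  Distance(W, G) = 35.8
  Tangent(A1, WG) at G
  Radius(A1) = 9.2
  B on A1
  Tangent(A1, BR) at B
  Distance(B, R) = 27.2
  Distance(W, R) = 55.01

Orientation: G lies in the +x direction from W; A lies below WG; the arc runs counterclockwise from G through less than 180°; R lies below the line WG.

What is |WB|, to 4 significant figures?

30.73

W is at the origin; W and G share the same y with |WG| = 35.8 and G on the +x side, so G = (35.80, 0.000). A1 meets WG tangentially, so AG is at right angles to WG, so A = G + (0, -9.2) = (35.80, -9.200). Since AB ⟂ BR (tangency), |AR| = √(9.2² + 27.2²) = 28.71 regardless of where B sits on A1. So R lies on both circle(W, 55.01) and circle(A, 28.71); the below-WG intersection is R = (40.17, -37.58). B is the foot of the tangent from R: B = (27.64, -13.44).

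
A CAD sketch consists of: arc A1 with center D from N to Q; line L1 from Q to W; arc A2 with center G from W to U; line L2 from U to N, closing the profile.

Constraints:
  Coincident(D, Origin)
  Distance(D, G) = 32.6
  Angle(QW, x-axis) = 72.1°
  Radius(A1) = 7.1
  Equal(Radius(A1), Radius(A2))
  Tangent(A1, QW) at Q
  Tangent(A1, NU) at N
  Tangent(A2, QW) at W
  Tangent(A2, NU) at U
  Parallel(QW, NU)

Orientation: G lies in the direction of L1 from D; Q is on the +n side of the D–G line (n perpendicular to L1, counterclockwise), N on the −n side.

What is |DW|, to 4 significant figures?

33.36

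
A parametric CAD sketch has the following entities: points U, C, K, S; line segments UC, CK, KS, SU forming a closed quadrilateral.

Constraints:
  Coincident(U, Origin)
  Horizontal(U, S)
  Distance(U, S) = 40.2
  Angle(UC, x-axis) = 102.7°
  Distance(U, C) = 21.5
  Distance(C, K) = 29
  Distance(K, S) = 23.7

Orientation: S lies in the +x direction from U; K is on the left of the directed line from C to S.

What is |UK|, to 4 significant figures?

29.65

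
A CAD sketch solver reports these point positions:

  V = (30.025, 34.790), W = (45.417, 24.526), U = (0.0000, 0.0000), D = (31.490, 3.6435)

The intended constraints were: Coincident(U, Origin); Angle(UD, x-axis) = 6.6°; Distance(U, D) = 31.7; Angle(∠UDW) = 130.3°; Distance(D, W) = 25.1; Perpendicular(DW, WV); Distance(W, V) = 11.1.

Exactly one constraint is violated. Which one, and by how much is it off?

Distance(W, V) = 11.1 — off by 7.40.

U = (0.00, 0.00) ✓; UD at 6.600° ✓; |UD| = 31.70 ✓; ∠UDW = 130.3° ✓; |DW| = 25.10 ✓; ∠(DW, WV) = 90.00° ✓; |WV| = 18.50 ✗.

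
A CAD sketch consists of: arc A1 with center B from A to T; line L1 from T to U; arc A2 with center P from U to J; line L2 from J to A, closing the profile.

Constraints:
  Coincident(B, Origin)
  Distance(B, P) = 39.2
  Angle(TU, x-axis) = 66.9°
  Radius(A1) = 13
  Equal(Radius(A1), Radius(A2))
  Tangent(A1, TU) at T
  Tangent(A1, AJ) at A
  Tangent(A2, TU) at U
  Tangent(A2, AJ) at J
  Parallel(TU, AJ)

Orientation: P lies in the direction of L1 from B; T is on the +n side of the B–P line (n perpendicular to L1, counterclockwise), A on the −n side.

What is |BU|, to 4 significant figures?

41.30

The slot axis is L1's direction at 66.9°, so u = (cos 66.9°, sin 66.9°) = (0.3923, 0.9198) and n = (−sin 66.9°, cos 66.9°) = (-0.9198, 0.3923). B is at the origin and P lies 39.2 along u from B, so P = 39.2·u = (15.38, 36.06). Tangency of A1 to both parallel lines with radius 13.0 puts T and A at B ± 13.0·n: T = (-11.96, 5.100), A = (11.96, -5.100). Equal radii place U and J the same way about P: U = P + 13.0·n = (3.422, 41.16), J = P − 13.0·n = (27.34, 30.96). Then |BU| = |U − B| = 41.30.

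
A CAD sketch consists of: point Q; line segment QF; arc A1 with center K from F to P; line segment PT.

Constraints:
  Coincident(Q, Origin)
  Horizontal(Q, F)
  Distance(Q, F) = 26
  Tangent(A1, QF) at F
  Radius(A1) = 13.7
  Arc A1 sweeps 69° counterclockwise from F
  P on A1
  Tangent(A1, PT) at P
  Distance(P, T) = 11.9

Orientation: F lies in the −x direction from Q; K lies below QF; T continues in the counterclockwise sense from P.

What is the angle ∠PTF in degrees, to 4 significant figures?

19.60°

On A1, F sits at bearing 90° from K; a 69° counterclockwise sweep puts P at bearing 159°, so P = K + 13.7·(cos 159°, sin 159°) = (-38.79, -8.790). Tangency of A1 to PT means the radius KP is perpendicular to PT, so PT runs along (−sin 159°, cos 159°); with |PT| = 11.9, T = (-43.05, -19.90). Then cos ∠PTF = TP·TF / (|TP||TF|), giving 19.60°.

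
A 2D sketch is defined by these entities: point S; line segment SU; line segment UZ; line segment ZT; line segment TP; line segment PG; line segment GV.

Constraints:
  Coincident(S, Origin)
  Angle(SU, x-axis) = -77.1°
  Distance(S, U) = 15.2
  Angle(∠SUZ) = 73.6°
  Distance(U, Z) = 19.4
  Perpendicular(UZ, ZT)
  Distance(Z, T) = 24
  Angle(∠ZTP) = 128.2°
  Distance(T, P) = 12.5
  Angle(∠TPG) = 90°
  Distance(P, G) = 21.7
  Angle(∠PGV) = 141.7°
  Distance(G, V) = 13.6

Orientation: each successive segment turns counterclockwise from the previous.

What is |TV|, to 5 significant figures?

32.628

S is at the origin; SU runs at -77.1° with length 15.2, so U = (3.3934, -14.816). ∠SUZ = 73.6° gives UZ at 29.300° from the x-axis; with |UZ| = 19.4, Z = (20.312, -5.3224). UZ ⟂ ZT, so ZT runs at 119.30°; with |ZT| = 24.0, T = (8.5664, 15.607). ∠ZTP = 128.2° gives TP at 171.10° from the x-axis; with |TP| = 12.5, P = (-3.7831, 17.541). ∠TPG = 90.0° gives PG at -98.900° from the x-axis; with |PG| = 21.7, G = (-7.1403, -3.8975). ∠PGV = 141.7° gives GV at -60.600° from the x-axis; with |GV| = 13.6, V = (-0.46406, -15.746). Then |TV| = |V − T| = 32.628.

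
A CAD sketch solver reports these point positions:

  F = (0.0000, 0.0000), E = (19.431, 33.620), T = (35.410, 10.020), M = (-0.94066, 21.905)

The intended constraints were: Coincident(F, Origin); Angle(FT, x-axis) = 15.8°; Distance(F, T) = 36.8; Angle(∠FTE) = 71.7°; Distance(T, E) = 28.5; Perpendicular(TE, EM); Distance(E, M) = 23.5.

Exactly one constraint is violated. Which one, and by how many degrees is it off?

Perpendicular(TE, EM) — off by 4.20°.

F = (0.00, 0.00) ✓; FT at 15.80° ✓; |FT| = 36.80 ✓; ∠FTE = 71.70° ✓; |TE| = 28.50 ✓; ∠(TE, EM) = 85.80° ✗; |EM| = 23.50 ✓.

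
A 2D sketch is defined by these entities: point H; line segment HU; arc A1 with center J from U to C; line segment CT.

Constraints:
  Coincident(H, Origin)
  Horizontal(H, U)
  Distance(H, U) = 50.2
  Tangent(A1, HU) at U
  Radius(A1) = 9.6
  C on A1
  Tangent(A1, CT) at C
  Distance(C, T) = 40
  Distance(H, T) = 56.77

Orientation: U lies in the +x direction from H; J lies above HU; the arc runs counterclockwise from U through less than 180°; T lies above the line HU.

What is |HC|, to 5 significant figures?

59.729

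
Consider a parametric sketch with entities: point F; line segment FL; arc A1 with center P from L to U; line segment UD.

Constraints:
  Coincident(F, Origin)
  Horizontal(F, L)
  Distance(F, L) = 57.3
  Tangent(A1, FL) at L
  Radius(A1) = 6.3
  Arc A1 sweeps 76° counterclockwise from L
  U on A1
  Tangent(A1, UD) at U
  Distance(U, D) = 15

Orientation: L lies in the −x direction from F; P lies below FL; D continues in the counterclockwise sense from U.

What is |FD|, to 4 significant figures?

69.77

On A1, L sits at bearing 90° from P; a 76° counterclockwise sweep puts U at bearing 166°, so U = P + 6.3·(cos 166°, sin 166°) = (-63.41, -4.776). Tangency of A1 to UD means the radius PU is perpendicular to UD, so UD runs along (−sin 166°, cos 166°); with |UD| = 15.0, D = (-67.04, -19.33). Then |FD| = |D − F| = 69.77.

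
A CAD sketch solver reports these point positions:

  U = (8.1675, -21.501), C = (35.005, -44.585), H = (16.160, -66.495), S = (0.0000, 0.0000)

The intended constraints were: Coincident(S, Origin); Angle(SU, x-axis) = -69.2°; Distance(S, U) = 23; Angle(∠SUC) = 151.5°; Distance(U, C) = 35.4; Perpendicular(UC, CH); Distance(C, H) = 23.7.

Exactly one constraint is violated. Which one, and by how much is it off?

Distance(C, H) = 23.7 — off by 5.20.

S = (0.00, 0.00) ✓; SU at -69.20° ✓; |SU| = 23.00 ✓; ∠SUC = 151.5° ✓; |UC| = 35.40 ✓; ∠(UC, CH) = 90.00° ✓; |CH| = 28.90 ✗.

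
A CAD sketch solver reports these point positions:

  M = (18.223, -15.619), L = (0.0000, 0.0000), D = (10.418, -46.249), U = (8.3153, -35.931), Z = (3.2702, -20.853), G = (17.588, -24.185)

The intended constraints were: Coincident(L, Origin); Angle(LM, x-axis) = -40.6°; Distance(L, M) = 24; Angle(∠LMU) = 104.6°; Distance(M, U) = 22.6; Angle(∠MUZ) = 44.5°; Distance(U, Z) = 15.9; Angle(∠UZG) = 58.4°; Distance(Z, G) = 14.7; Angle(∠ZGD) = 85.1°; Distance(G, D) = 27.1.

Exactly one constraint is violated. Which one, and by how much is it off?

Distance(G, D) = 27.1 — off by 3.90.

L = (0.00, 0.00) ✓; LM at -40.60° ✓; |LM| = 24.00 ✓; ∠LMU = 104.6° ✓; |MU| = 22.60 ✓; ∠MUZ = 44.50° ✓; |UZ| = 15.90 ✓; ∠UZG = 58.40° ✓; |ZG| = 14.70 ✓; ∠ZGD = 85.10° ✓; |GD| = 23.20 ✗.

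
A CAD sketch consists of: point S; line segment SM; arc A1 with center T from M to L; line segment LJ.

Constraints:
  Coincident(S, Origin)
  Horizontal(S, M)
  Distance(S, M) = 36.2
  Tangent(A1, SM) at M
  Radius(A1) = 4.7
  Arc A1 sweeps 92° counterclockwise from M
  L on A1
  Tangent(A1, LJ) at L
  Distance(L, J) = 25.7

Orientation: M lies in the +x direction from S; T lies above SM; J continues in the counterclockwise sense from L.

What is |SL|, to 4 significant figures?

41.19

S is at the origin; S and M share the same y with |SM| = 36.2 and M on the +x side, so M = (36.20, 0.000). Tangency of A1 to SM means the radius TM is perpendicular to SM, so T = M + (0, 4.7) = (36.20, 4.700). On A1, M sits at bearing -90° from T; a 92° counterclockwise sweep puts L at bearing 2°, so L = T + 4.7·(cos 2°, sin 2°) = (40.90, 4.864). Then |SL| = |L − S| = 41.19.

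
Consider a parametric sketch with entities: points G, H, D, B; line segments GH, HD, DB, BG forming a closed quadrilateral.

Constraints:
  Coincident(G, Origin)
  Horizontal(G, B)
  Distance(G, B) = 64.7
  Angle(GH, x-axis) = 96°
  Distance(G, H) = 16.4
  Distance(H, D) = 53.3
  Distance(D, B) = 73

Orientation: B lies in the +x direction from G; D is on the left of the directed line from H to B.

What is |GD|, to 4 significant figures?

67.09

G is at the origin; GB is horizontal with |GB| = 64.7 and B in +x, so B = (64.7, 0). GH runs at 96.0° with |GH| = 16.4, so H = (-1.714, 16.31). D is determined by |HD| = 53.3 and |DB| = 73.0 together: it lies at the intersection of circle(H, 53.3) and circle(B, 73.0). With |HB| = 68.39, the foot of the radical line on HB is 16.00 from H and the perpendicular offset is √(53.3² − 16.00²) = 50.84. Taking the left-of-HB solution: D = (25.95, 61.87).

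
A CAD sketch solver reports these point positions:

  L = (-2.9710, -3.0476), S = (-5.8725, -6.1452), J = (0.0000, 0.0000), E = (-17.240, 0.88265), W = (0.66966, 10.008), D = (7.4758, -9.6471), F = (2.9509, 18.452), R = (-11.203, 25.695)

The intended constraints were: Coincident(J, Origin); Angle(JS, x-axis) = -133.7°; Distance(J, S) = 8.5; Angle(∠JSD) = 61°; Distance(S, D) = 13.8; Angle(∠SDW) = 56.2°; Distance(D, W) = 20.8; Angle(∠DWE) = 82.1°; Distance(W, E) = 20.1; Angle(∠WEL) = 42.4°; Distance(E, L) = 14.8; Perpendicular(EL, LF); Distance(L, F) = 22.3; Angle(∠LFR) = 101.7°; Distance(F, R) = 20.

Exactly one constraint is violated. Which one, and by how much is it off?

Distance(F, R) = 20 — off by 4.10.

J = (0.00, 0.00) ✓; JS at -133.7° ✓; |JS| = 8.500 ✓; ∠JSD = 61.00° ✓; |SD| = 13.80 ✓; ∠SDW = 56.20° ✓; |DW| = 20.80 ✓; ∠DWE = 82.10° ✓; |WE| = 20.10 ✓; ∠WEL = 42.40° ✓; |EL| = 14.80 ✓; ∠(EL, LF) = 90.00° ✓; |LF| = 22.30 ✓; ∠LFR = 101.7° ✓; |FR| = 15.90 ✗.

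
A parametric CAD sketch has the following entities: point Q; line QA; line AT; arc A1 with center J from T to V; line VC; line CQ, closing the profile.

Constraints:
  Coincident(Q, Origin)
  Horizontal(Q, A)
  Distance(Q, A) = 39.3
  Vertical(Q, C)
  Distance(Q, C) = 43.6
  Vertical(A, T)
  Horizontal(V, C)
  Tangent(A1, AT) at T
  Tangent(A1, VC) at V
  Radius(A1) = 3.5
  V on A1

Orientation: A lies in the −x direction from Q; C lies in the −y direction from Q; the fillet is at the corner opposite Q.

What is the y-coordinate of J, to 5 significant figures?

-40.100

Q and C share the same x with |QC| = 43.6 and C on the −y side, so C = (0.0000, -43.600). The virtual corner opposite Q is at (-39.300, -43.600). Since A1 is tangent to AT there, JT ⟂ AT and the tangent condition forces JV to be normal to VC, with radius 3.5, so the center J sits 3.5 in from both sides at J = (-35.800, -40.100). So J.y = -40.100.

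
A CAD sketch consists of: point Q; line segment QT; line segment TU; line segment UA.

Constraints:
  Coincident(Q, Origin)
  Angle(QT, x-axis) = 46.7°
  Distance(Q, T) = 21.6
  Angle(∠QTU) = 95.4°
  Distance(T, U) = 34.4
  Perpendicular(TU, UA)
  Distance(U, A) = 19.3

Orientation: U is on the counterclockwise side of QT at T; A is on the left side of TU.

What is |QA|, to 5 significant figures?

36.499

∠QTU = 95.4°, so TU runs at 46.7° + (180° − 95.4°) = 131.30° from the x-axis; with |TU| = 34.4, U = T + 34.4·(cos 131.30°, sin 131.30°) = (-7.8904, 41.563). The perpendicularity gives UA at right angles to TU; with |UA| = 19.3 on the left of TU, A = U + 19.3·(-0.75126, -0.66000) = (-22.390, 28.825). Then |QA| = |A − Q| = 36.499.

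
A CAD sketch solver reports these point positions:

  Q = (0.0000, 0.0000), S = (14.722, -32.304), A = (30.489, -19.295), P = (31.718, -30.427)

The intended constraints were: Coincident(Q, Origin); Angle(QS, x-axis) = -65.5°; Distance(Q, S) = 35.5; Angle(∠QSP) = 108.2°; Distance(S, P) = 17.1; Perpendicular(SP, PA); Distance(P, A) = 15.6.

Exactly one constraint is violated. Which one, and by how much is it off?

Distance(P, A) = 15.6 — off by 4.40.

Q = (0.00, 0.00) ✓; QS at -65.50° ✓; |QS| = 35.50 ✓; ∠QSP = 108.2° ✓; |SP| = 17.10 ✓; ∠(SP, PA) = 90.00° ✓; |PA| = 11.20 ✗.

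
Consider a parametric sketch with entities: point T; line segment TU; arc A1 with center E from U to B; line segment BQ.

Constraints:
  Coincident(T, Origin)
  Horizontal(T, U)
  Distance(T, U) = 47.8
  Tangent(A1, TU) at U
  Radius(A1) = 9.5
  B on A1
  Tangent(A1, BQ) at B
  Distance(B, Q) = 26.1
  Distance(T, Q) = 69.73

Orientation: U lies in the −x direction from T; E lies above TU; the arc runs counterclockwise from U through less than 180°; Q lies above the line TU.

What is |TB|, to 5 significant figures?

44.643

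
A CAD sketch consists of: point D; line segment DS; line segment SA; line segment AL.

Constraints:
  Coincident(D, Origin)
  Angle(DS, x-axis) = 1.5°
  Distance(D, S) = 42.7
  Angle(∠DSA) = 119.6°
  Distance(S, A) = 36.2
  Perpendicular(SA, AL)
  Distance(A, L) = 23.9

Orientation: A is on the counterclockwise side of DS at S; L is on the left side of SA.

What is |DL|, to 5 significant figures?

58.798

∠DSA = 119.6°, so SA runs at 1.5° + (180° − 119.6°) = 61.900° from the x-axis; with |SA| = 36.2, A = S + 36.2·(cos 61.900°, sin 61.900°) = (59.736, 33.051). The perpendicularity gives AL at right angles to SA; with |AL| = 23.9 on the left of SA, L = A + 23.9·(-0.88213, 0.47101) = (38.653, 44.308). Then |DL| = |L − D| = 58.798.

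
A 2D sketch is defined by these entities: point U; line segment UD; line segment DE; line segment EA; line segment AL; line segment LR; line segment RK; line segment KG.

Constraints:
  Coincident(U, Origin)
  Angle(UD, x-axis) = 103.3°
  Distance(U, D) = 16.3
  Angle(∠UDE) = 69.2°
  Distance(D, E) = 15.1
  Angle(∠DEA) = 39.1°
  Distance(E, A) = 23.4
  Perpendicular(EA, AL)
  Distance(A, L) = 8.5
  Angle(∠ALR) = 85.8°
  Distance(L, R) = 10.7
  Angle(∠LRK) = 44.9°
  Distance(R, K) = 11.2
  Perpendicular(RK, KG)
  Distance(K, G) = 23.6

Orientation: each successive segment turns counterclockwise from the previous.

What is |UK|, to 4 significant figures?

7.729

U is at the origin; UD runs at 103.3° with length 16.3, so D = (-3.750, 15.86). ∠UDE = 69.2° gives DE at -145.9° from the x-axis; with |DE| = 15.1, E = (-16.25, 7.397). ∠DEA = 39.1° gives EA at -5.000° from the x-axis; with |EA| = 23.4, A = (7.057, 5.358). EA is perpendicular to AL, so AL runs at 85.00°; with |AL| = 8.5, L = (7.798, 13.83). ∠ALR = 85.8° gives LR at 179.2° from the x-axis; with |LR| = 10.7, R = (-2.901, 13.97). ∠LRK = 44.9° gives RK at -45.70° from the x-axis; with |RK| = 11.2, K = (4.922, 5.959). Then |UK| = |K − U| = 7.729.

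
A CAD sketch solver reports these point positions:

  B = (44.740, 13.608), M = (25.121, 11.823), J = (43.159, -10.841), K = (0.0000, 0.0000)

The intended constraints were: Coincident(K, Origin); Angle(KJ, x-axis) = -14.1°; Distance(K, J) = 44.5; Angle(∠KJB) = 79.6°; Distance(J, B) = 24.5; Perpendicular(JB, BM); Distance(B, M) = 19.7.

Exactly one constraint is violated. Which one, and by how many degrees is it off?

Perpendicular(JB, BM) — off by 8.90°.

K = (0.00, 0.00) ✓; KJ at -14.10° ✓; |KJ| = 44.50 ✓; ∠KJB = 79.60° ✓; |JB| = 24.50 ✓; ∠(JB, BM) = 98.90° ✗; |BM| = 19.70 ✓.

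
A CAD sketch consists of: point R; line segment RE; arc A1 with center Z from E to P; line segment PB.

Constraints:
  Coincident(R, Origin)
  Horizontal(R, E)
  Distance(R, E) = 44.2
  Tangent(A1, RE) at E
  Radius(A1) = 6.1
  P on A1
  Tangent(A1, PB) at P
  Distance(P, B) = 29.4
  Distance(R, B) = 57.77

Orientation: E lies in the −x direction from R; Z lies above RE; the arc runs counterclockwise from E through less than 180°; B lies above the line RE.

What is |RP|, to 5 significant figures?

38.998

Checks: |ZP| = 6.100 ✓; ∠(ZP, PB) = 90.00° ✓; |PB| = 29.40 ✓; |RB| = 57.77 ✓.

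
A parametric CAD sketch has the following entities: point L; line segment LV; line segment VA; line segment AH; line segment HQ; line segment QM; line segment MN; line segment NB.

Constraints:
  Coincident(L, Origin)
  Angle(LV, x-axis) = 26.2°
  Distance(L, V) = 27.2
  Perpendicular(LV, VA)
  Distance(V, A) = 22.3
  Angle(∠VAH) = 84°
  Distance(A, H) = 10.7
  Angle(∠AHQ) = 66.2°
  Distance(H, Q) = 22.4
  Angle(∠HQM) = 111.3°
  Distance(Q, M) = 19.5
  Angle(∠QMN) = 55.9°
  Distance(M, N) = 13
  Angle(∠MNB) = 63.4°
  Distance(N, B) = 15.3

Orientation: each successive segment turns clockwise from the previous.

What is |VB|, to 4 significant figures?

5.545

L is at the origin; LV runs at 26.2° with length 27.2, so V = (24.41, 12.01). LV ⟂ VA, so VA runs at -63.80°; with |VA| = 22.3, A = (34.25, -8.000). ∠VAH = 84.0° gives AH at -159.8° from the x-axis; with |AH| = 10.7, H = (24.21, -11.69). ∠AHQ = 66.2° gives HQ at 86.40° from the x-axis; with |HQ| = 22.4, Q = (25.62, 10.66). ∠HQM = 111.3° gives QM at 17.70° from the x-axis; with |QM| = 19.5, M = (44.19, 16.59). ∠QMN = 55.9° gives MN at -106.4° from the x-axis; with |MN| = 13.0, N = (40.52, 4.119). ∠MNB = 63.4° gives NB at 137.0° from the x-axis; with |NB| = 15.3, B = (29.33, 14.55). Then |VB| = |B − V| = 5.545.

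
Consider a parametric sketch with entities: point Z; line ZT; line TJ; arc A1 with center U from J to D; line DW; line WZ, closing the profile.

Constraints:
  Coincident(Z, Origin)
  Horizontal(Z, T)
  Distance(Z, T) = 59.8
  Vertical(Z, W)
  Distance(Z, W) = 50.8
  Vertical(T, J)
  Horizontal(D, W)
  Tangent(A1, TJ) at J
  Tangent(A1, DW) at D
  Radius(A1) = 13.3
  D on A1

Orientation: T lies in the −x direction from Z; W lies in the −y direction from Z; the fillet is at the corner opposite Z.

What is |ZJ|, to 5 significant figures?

70.585

The virtual corner opposite Z is at (-59.800, -50.800). A1 meets TJ tangentially, so UJ is at right angles to TJ and tangency of A1 to DW means the radius UD is perpendicular to DW, with radius 13.3, so the center U sits 13.3 in from both sides at U = (-46.500, -37.500). That places the tangent points at J = (-59.800, -37.500) on TJ and D = (-46.500, -50.800) on DW. Then |ZJ| = |J − Z| = 70.585.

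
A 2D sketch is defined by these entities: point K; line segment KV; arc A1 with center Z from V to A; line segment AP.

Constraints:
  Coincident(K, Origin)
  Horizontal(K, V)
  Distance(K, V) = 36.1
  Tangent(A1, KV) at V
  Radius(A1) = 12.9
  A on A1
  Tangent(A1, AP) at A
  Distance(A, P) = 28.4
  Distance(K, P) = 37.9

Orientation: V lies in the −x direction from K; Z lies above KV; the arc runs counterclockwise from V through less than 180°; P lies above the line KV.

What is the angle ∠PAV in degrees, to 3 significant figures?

145°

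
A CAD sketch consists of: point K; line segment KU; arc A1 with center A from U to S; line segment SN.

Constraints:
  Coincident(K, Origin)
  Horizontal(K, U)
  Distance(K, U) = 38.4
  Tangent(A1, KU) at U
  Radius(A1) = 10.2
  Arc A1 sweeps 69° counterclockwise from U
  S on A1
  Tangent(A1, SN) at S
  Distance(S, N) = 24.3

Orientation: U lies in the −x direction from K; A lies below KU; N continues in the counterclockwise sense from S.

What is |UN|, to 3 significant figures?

34.4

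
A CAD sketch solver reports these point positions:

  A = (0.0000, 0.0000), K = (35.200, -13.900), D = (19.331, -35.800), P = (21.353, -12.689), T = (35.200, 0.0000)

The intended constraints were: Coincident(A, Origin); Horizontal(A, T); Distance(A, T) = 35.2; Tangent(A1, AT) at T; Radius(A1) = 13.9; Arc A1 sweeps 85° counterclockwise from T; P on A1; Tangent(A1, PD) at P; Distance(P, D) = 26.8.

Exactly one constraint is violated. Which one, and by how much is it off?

Distance(P, D) = 26.8 — off by 3.60.

A = (0.00, 0.00) ✓; A.y = 0.00, T.y = 0.00 ✓; |AT| = 35.20 ✓; ∠(KT, TA) = 90.00° ✓; |KT| = 13.90 ✓; bearing(K→P) − bearing(K→T) = 85.00° ✓; |KP| = 13.90 ✓; ∠(KP, PD) = 90.00° ✓; |PD| = 23.20 ✗.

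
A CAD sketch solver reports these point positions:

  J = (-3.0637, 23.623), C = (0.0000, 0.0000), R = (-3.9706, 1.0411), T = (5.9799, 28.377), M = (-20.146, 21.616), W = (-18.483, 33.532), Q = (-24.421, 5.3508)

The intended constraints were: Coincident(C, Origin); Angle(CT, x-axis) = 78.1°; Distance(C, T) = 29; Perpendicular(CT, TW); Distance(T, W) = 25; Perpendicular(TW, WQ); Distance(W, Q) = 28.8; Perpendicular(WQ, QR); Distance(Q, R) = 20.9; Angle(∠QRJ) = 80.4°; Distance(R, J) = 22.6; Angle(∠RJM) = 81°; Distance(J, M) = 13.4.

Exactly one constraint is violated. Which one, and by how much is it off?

Distance(J, M) = 13.4 — off by 3.80.

C = (0.00, 0.00) ✓; CT at 78.10° ✓; |CT| = 29.00 ✓; ∠(CT, TW) = 90.00° ✓; |TW| = 25.00 ✓; ∠(TW, WQ) = 90.00° ✓; |WQ| = 28.80 ✓; ∠(WQ, QR) = 90.00° ✓; |QR| = 20.90 ✓; ∠QRJ = 80.40° ✓; |RJ| = 22.60 ✓; ∠RJM = 81.00° ✓; |JM| = 17.20 ✗.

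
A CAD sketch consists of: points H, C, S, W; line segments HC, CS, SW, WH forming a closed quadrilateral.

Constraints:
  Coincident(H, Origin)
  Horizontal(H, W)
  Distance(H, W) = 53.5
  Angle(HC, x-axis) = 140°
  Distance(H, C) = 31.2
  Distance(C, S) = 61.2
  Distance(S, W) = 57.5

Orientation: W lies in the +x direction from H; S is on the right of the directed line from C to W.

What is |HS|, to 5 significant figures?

33.705

Checks: |CS| = 61.20 ✓; |SW| = 57.50 ✓.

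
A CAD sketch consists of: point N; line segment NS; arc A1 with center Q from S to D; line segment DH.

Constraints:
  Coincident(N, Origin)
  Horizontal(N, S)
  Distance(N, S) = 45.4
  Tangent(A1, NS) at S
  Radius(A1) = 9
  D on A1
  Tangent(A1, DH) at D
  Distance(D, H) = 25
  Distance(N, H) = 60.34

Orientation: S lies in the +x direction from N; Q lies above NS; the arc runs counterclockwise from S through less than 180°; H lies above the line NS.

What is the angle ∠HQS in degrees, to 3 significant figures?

172°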